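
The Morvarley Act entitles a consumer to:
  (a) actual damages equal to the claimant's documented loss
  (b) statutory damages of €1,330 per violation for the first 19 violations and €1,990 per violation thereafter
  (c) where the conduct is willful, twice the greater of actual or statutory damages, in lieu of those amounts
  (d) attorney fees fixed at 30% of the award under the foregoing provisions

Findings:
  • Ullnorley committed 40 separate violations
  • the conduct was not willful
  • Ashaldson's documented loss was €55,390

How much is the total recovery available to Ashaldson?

First 19 violations: 19 × €1,330 = €25,270
Remaining violations: (40 − 19) × €1,990 = €41,790
Statutory damages: €25,270 + €41,790 = €67,060
Conduct not willful: the in-lieu enhancement does not apply.
Actual plus statutory damages: €55,390 + €67,060 = €122,450
Attorney fees: 30% of €122,450 = €36,735
Total recovery: €122,450 + €36,735 = €159,185

€159,185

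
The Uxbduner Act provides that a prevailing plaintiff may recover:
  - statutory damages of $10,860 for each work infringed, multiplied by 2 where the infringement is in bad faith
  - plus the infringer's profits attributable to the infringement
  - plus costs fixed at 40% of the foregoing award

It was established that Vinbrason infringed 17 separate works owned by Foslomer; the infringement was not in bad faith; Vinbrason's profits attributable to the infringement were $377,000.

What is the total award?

Statutory damages: 17 × $10,860 = $184,620
Infringement not in bad faith: no ×2 enhancement.
Combined award: $184,620 + $377,000 = $561,620
Costs: 40% of $561,620 = $224,648
Award plus costs: $561,620 + $224,648 = $786,268

$786,268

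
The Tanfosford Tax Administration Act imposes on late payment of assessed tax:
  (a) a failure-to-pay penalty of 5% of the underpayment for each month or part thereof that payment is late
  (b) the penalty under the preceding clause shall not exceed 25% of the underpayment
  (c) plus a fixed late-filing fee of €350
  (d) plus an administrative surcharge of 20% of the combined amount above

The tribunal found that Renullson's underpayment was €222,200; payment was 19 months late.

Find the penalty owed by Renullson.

Accrued rate: 5% × 19 = 95%, capped at 25% → 25%
Failure-to-pay penalty: 25% of €222,200 = €55,550
Penalty before surcharge: €55,550 + €350 = €55,900
Administrative surcharge: 20% of €55,900 = €11,180
Total penalty: €55,900 + €11,180 = €67,080

€67,080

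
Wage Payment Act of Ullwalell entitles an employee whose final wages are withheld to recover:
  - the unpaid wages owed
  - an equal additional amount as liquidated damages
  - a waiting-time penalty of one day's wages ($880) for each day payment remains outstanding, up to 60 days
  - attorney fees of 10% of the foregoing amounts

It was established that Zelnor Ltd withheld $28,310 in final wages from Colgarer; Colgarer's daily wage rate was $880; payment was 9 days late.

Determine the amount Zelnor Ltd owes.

Total award: $70,994

Liquidated damages (equal amount): $28,310
Penalty days: min(9, 60) = 9
Waiting-time penalty: 9 × $880 = $7,920
Subtotal: $28,310 + $28,310 + $7,920 = $64,540
Attorney fees: 10% of $64,540 = $6,454
Total award: $64,540 + $6,454 = $70,994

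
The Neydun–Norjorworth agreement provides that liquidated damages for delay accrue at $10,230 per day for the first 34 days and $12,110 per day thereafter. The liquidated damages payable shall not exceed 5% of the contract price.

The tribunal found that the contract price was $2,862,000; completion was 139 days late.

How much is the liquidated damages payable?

$143,100

First 34 days: 34 × $10,230 = $347,820
Remaining days: (139 − 34) × $12,110 = $1,271,550
Accrued per-day damages: $347,820 + $1,271,550 = $1,619,370
Cap: 5% of $2,862,000 = $143,100
Cap at $143,100: $1,619,370 exceeds the cap → $143,100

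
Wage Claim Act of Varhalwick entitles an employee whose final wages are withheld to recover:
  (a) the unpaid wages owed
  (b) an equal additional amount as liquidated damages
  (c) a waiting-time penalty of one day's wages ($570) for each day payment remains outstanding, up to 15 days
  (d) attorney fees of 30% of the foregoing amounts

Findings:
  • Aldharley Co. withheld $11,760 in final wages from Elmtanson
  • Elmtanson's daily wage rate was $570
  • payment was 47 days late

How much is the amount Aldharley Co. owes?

$41,691

Liquidated damages (equal amount): $11,760
Penalty days: min(47, 15) = 15
Waiting-time penalty: 15 × $570 = $8,550
Subtotal: $11,760 + $11,760 + $8,550 = $32,070
Attorney fees: 30% of $32,070 = $9,621
Total award: $32,070 + $9,621 = $41,691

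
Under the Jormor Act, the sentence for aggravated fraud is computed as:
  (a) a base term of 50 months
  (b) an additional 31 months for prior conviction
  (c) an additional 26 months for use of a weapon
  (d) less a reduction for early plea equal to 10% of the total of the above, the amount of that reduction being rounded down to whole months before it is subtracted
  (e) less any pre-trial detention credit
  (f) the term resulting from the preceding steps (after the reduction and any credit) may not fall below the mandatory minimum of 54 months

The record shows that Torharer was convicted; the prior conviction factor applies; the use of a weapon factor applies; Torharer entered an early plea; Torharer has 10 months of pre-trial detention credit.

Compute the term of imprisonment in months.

Prior conviction enhancement: +31 months
Use of a weapon enhancement: +26 months
Adjusted term: 50 months + 31 months + 26 months = 107 months
Early plea reduction: 10% of 107 months = 10 months (rounded down)
After reduction: 107 − 10 = 97 months
Less pre-trial detention credit: 97 months − 10 months = 87 months
Minimum 54 months: 87 months meets the minimum, no increase.

87 months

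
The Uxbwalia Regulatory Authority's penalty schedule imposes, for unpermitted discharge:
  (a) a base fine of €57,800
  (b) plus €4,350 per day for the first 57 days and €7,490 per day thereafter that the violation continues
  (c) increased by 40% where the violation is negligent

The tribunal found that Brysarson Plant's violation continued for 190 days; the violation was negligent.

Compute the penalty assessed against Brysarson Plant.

€1,822,688

First 57 days: 57 × €4,350 = €247,950
Remaining days: (190 − 57) × €7,490 = €996,170
Per-day component: €247,950 + €996,170 = €1,244,120
Base plus per-day: €57,800 + €1,244,120 = €1,301,920
Enhancement: 40% of €1,301,920 = €520,768
Enhanced fine: €1,301,920 + €520,768 = €1,822,688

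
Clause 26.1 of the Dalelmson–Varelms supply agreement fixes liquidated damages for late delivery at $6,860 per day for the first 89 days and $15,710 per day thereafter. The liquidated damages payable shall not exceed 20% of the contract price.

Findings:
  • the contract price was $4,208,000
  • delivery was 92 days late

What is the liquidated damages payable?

First 89 days: 89 × $6,860 = $610,540
Remaining days: (92 − 89) × $15,710 = $47,130
Accrued per-day damages: $610,540 + $47,130 = $657,670
Cap: 20% of $4,208,000 = $841,600
Cap at $841,600: $657,670 is within the cap, no reduction.

$657,670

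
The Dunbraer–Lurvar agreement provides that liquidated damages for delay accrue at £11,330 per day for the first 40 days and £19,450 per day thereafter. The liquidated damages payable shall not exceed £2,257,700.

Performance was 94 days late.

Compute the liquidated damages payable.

£1,503,500

First 40 days: 40 × £11,330 = £453,200
Remaining days: (94 − 40) × £19,450 = £1,050,300
Accrued per-day damages: £453,200 + £1,050,300 = £1,503,500
Cap at £2,257,700: £1,503,500 is within the cap, no reduction.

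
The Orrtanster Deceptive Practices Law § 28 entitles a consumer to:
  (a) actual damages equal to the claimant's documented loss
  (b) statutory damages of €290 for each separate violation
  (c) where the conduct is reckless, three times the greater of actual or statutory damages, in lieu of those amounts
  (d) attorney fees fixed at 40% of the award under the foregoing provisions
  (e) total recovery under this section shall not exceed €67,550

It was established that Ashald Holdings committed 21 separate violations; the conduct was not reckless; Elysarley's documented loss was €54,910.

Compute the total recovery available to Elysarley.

Statutory damages: 21 × €290 = €6,090
Conduct not reckless: the in-lieu enhancement does not apply.
Actual plus statutory damages: €54,910 + €6,090 = €61,000
Attorney fees: 40% of €61,000 = €24,400
Total before cap: €61,000 + €24,400 = €85,400
Cap at €67,550: €85,400 exceeds the cap → €67,550

€67,550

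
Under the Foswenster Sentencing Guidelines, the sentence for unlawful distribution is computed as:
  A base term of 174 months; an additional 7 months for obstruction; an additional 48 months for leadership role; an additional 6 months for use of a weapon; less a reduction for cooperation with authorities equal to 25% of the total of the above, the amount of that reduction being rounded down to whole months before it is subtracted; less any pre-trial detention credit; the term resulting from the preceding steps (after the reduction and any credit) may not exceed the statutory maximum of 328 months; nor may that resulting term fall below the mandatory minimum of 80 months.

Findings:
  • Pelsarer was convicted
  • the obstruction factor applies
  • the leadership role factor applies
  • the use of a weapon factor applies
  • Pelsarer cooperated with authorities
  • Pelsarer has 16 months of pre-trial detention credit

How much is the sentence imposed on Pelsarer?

161 months

Obstruction enhancement: +7 months
Leadership role enhancement: +48 months
Use of a weapon enhancement: +6 months
Adjusted term: 174 months + 7 months + 48 months + 6 months = 235 months
Cooperation with authorities reduction: 25% of 235 months = 58 months (rounded down)
After reduction: 235 − 58 = 177 months
Less pre-trial detention credit: 177 months − 16 months = 161 months
Cap at 328 months: 161 months is within the cap, no reduction.
Minimum 80 months: 161 months meets the minimum, no increase.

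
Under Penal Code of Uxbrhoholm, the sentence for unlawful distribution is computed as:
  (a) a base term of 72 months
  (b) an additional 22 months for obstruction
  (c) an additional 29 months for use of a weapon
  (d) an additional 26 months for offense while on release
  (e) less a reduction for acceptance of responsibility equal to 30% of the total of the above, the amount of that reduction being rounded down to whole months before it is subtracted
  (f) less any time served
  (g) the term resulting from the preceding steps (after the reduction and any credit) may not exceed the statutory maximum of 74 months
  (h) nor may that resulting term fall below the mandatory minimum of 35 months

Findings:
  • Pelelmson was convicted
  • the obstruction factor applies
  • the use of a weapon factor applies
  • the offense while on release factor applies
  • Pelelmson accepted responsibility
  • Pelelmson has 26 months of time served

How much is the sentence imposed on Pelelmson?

74 months

Obstruction enhancement: +22 months
Use of a weapon enhancement: +29 months
Offense while on release enhancement: +26 months
Adjusted term: 72 months + 22 months + 29 months + 26 months = 149 months
Acceptance of responsibility reduction: 30% of 149 months = 44 months (rounded down)
After reduction: 149 − 44 = 105 months
Less time served: 105 months − 26 months = 79 months
Cap at 74 months: 79 months exceeds the cap → 74 months
Minimum 35 months: 74 months meets the minimum, no increase.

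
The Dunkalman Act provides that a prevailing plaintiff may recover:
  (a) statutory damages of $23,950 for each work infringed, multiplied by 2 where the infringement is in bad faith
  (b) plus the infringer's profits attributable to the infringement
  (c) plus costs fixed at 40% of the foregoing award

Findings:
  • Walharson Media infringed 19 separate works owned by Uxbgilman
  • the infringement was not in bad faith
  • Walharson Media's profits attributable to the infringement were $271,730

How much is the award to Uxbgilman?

Statutory damages: 19 × $23,950 = $455,050
Infringement not in bad faith: no ×2 enhancement.
Combined award: $455,050 + $271,730 = $726,780
Costs: 40% of $726,780 = $290,712
Award plus costs: $726,780 + $290,712 = $1,017,492

Award: $1,017,492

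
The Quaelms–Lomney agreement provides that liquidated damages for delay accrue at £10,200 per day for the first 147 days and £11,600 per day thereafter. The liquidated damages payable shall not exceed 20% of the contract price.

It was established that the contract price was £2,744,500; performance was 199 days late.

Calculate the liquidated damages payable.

£548,900

First 147 days: 147 × £10,200 = £1,499,400
Remaining days: (199 − 147) × £11,600 = £603,200
Accrued per-day damages: £1,499,400 + £603,200 = £2,102,600
Cap: 20% of £2,744,500 = £548,900
Cap at £548,900: £2,102,600 exceeds the cap → £548,900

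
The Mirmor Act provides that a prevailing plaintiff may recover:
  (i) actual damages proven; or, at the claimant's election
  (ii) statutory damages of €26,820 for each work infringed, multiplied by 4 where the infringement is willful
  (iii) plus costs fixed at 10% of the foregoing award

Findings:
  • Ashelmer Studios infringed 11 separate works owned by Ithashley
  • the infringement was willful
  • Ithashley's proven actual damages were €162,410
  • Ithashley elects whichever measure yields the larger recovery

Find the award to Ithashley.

Statutory damages: 11 × €26,820 = €295,020
Multiplied by 4: 4 × €295,020 = €1,180,080
Greater of actual damages (€162,410) or enhanced statutory damages (€1,180,080): €1,180,080
Costs: 10% of €1,180,080 = €118,008
Award plus costs: €1,180,080 + €118,008 = €1,298,088

€1,298,088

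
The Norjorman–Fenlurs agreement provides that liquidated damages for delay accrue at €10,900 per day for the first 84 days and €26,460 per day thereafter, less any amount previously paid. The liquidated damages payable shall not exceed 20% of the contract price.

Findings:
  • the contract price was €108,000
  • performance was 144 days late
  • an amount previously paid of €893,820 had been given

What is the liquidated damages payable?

First 84 days: 84 × €10,900 = €915,600
Remaining days: (144 − 84) × €26,460 = €1,587,600
Accrued per-day damages: €915,600 + €1,587,600 = €2,503,200
Less amount previously paid: €2,503,200 − €893,820 = €1,609,380
Cap: 20% of €108,000 = €21,600
Cap at €21,600: €1,609,380 exceeds the cap → €21,600

€21,600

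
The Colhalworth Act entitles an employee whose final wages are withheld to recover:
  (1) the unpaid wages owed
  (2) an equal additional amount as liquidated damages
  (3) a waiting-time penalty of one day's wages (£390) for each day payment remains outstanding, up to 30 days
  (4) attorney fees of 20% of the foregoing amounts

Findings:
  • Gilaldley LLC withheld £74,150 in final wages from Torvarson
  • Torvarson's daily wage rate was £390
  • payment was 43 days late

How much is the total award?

£192,000

Liquidated damages (equal amount): £74,150
Penalty days: min(43, 30) = 30
Waiting-time penalty: 30 × £390 = £11,700
Subtotal: £74,150 + £74,150 + £11,700 = £160,000
Attorney fees: 20% of £160,000 = £32,000
Total award: £160,000 + £32,000 = £192,000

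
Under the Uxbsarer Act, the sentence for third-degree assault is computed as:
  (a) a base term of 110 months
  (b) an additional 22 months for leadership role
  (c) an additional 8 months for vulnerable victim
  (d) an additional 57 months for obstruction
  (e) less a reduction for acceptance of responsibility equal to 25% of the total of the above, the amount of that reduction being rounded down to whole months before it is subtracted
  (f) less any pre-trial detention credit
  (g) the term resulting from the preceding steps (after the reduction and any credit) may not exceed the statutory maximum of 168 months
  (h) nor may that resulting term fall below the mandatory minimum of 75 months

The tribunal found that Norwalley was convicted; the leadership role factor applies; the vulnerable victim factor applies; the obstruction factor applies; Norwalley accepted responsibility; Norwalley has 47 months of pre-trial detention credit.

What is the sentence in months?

Leadership role enhancement: +22 months
Vulnerable victim enhancement: +8 months
Obstruction enhancement: +57 months
Adjusted term: 110 months + 22 months + 8 months + 57 months = 197 months
Acceptance of responsibility reduction: 25% of 197 months = 49 months (rounded down)
After reduction: 197 − 49 = 148 months
Less pre-trial detention credit: 148 months − 47 months = 101 months
Cap at 168 months: 101 months is within the cap, no reduction.
Minimum 75 months: 101 months meets the minimum, no increase.

101 months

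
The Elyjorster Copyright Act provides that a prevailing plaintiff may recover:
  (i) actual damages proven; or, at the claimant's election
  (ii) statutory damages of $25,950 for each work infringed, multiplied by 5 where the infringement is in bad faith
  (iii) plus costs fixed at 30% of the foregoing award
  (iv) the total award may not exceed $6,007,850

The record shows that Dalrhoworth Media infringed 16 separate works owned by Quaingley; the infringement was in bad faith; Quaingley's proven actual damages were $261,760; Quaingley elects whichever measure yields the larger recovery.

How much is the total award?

Statutory damages: 16 × $25,950 = $415,200
Multiplied by 5: 5 × $415,200 = $2,076,000
Greater of actual damages ($261,760) or enhanced statutory damages ($2,076,000): $2,076,000
Costs: 30% of $2,076,000 = $622,800
Award plus costs: $2,076,000 + $622,800 = $2,698,800
Cap at $6,007,850: $2,698,800 is within the cap, no reduction.

Award: $2,698,800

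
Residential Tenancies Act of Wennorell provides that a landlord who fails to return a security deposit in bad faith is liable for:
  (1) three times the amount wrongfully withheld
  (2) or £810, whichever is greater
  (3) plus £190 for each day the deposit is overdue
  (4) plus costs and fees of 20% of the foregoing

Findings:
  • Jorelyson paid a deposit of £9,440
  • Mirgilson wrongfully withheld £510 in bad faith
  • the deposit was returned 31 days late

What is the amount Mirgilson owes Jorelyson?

Trebled: 3 × £510 = £1,530
Minimum £810: £1,530 meets the minimum, no increase.
Late-return penalty: 31 × £190 = £5,890
Damages plus late penalty: £1,530 + £5,890 = £7,420
Costs and fees: 20% of £7,420 = £1,484
Total recovery: £7,420 + £1,484 = £8,904

£8,904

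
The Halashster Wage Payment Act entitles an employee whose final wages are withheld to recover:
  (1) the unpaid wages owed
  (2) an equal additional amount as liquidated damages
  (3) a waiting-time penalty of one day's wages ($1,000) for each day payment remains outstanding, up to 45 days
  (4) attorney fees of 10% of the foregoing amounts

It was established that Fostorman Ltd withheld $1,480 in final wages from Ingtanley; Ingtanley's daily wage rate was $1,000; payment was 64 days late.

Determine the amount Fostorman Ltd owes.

$52,756

Liquidated damages (equal amount): $1,480
Penalty days: min(64, 45) = 45
Waiting-time penalty: 45 × $1,000 = $45,000
Subtotal: $1,480 + $1,480 + $45,000 = $47,960
Attorney fees: 10% of $47,960 = $4,796
Total award: $47,960 + $4,796 = $52,756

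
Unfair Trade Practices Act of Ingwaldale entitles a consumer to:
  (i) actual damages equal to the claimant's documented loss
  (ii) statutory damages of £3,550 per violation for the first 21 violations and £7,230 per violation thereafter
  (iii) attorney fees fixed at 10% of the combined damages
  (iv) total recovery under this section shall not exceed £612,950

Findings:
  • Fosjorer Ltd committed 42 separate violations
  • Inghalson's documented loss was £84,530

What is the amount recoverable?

£342,001

First 21 violations: 21 × £3,550 = £74,550
Remaining violations: (42 − 21) × £7,230 = £151,830
Statutory damages: £74,550 + £151,830 = £226,380
Combined damages: £84,530 + £226,380 = £310,910
Attorney fees: 10% of £310,910 = £31,091
Total before cap: £310,910 + £31,091 = £342,001
Cap at £612,950: £342,001 is within the cap, no reduction.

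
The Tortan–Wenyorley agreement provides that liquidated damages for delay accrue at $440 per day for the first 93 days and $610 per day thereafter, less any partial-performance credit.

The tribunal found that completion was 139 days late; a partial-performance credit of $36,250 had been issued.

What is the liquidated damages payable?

$32,730

First 93 days: 93 × $440 = $40,920
Remaining days: (139 − 93) × $610 = $28,060
Accrued per-day damages: $40,920 + $28,060 = $68,980
Less partial-performance credit: $68,980 − $36,250 = $32,730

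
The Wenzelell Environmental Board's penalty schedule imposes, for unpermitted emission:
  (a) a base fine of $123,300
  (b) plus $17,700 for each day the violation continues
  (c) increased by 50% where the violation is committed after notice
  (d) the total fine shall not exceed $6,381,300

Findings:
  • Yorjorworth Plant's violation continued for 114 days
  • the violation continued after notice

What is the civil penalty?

Per-day component: 114 × $17,700 = $2,017,800
Base plus per-day: $123,300 + $2,017,800 = $2,141,100
Enhancement: 50% of $2,141,100 = $1,070,550
Enhanced fine: $2,141,100 + $1,070,550 = $3,211,650
Cap at $6,381,300: $3,211,650 is within the cap, no reduction.

$3,211,650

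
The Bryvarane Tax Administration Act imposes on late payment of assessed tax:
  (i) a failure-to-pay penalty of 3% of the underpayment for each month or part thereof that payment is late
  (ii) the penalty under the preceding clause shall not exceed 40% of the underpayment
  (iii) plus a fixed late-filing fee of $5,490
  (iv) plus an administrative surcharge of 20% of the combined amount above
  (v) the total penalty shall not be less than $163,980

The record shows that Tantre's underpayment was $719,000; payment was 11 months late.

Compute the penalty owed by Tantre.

Accrued rate: 3% × 11 = 33%, capped at 40% → 33%
Failure-to-pay penalty: 33% of $719,000 = $237,270
Penalty before surcharge: $237,270 + $5,490 = $242,760
Administrative surcharge: 20% of $242,760 = $48,552
Total penalty: $242,760 + $48,552 = $291,312
Minimum $163,980: $291,312 meets the minimum, no increase.

$291,312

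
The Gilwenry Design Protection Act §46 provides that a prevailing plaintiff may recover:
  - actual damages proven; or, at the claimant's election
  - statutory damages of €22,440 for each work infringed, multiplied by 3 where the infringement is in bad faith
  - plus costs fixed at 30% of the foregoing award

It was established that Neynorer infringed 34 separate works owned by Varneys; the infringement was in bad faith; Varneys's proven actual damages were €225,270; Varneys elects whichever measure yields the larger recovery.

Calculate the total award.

Statutory damages: 34 × €22,440 = €762,960
Trebled: 3 × €762,960 = €2,288,880
Greater of actual damages (€225,270) or enhanced statutory damages (€2,288,880): €2,288,880
Costs: 30% of €2,288,880 = €686,664
Award plus costs: €2,288,880 + €686,664 = €2,975,544

Award: €2,975,544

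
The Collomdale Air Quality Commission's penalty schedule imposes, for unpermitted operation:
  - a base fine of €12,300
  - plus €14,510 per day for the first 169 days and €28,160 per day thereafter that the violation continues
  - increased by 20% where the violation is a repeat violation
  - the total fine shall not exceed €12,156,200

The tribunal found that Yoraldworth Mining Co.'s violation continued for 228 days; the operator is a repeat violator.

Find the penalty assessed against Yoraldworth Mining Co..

First 169 days: 169 × €14,510 = €2,452,190
Remaining days: (228 − 169) × €28,160 = €1,661,440
Per-day component: €2,452,190 + €1,661,440 = €4,113,630
Base plus per-day: €12,300 + €4,113,630 = €4,125,930
Enhancement: 20% of €4,125,930 = €825,186
Enhanced fine: €4,125,930 + €825,186 = €4,951,116
Cap at €12,156,200: €4,951,116 is within the cap, no reduction.

€4,951,116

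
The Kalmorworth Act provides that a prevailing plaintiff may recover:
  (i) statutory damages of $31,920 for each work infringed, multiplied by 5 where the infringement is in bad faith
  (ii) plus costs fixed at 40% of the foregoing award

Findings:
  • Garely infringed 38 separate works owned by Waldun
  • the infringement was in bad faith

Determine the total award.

Statutory damages: 38 × $31,920 = $1,212,960
Multiplied by 5: 5 × $1,212,960 = $6,064,800
Costs: 40% of $6,064,800 = $2,425,920
Award plus costs: $6,064,800 + $2,425,920 = $8,490,720

$8,490,720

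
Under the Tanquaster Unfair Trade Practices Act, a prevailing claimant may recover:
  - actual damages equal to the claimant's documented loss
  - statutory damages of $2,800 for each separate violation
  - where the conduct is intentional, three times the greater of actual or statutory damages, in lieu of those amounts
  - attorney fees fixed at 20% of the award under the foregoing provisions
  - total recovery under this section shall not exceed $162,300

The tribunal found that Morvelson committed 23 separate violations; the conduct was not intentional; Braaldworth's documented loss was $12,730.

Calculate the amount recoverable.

$92,556

Statutory damages: 23 × $2,800 = $64,400
Conduct not intentional: the in-lieu enhancement does not apply.
Actual plus statutory damages: $12,730 + $64,400 = $77,130
Attorney fees: 20% of $77,130 = $15,426
Total before cap: $77,130 + $15,426 = $92,556
Cap at $162,300: $92,556 is within the cap, no reduction.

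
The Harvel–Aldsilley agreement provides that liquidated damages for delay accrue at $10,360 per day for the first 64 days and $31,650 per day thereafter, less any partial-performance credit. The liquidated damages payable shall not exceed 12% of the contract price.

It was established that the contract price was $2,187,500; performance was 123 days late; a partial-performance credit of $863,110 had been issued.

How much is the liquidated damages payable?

Liquidated damages: $262,500

First 64 days: 64 × $10,360 = $663,040
Remaining days: (123 − 64) × $31,650 = $1,867,350
Accrued per-day damages: $663,040 + $1,867,350 = $2,530,390
Less partial-performance credit: $2,530,390 − $863,110 = $1,667,280
Cap: 12% of $2,187,500 = $262,500
Cap at $262,500: $1,667,280 exceeds the cap → $262,500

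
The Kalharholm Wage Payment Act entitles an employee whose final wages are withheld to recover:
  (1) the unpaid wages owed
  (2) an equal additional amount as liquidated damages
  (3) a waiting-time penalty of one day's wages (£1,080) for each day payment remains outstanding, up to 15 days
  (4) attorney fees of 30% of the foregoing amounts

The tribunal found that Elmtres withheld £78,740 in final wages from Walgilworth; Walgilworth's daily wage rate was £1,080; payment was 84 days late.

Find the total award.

Total award: £225,784

Liquidated damages (equal amount): £78,740
Penalty days: min(84, 15) = 15
Waiting-time penalty: 15 × £1,080 = £16,200
Subtotal: £78,740 + £78,740 + £16,200 = £173,680
Attorney fees: 30% of £173,680 = £52,104
Total award: £173,680 + £52,104 = £225,784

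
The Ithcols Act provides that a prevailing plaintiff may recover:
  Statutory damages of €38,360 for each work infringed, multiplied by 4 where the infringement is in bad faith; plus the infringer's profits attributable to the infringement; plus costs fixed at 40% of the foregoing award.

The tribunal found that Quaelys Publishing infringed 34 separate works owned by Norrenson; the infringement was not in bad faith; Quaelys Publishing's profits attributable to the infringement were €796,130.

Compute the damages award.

Statutory damages: 34 × €38,360 = €1,304,240
Infringement not in bad faith: no ×4 enhancement.
Combined award: €1,304,240 + €796,130 = €2,100,370
Costs: 40% of €2,100,370 = €840,148
Award plus costs: €2,100,370 + €840,148 = €2,940,518

€2,940,518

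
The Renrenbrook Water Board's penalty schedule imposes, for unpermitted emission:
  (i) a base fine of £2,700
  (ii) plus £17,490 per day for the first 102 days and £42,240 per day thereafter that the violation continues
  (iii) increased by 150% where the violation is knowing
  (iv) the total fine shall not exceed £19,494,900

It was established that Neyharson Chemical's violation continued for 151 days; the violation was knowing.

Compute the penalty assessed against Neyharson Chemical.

First 102 days: 102 × £17,490 = £1,783,980
Remaining days: (151 − 102) × £42,240 = £2,069,760
Per-day component: £1,783,980 + £2,069,760 = £3,853,740
Base plus per-day: £2,700 + £3,853,740 = £3,856,440
Enhancement: 150% of £3,856,440 = £5,784,660
Enhanced fine: £3,856,440 + £5,784,660 = £9,641,100
Cap at £19,494,900: £9,641,100 is within the cap, no reduction.

£9,641,100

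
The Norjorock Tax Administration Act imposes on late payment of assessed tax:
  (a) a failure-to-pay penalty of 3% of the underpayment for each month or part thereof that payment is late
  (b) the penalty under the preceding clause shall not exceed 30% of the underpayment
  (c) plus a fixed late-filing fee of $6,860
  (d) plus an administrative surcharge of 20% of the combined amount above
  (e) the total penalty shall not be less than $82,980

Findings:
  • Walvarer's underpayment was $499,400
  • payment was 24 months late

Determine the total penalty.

Penalty: $188,016

Accrued rate: 3% × 24 = 72%, capped at 30% → 30%
Failure-to-pay penalty: 30% of $499,400 = $149,820
Penalty before surcharge: $149,820 + $6,860 = $156,680
Administrative surcharge: 20% of $156,680 = $31,336
Total penalty: $156,680 + $31,336 = $188,016
Minimum $82,980: $188,016 meets the minimum, no increase.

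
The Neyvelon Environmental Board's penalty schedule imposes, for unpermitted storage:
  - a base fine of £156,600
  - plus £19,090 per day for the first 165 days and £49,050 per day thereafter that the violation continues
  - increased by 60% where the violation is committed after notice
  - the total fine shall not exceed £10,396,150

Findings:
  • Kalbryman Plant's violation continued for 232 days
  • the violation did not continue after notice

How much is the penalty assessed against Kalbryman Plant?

First 165 days: 165 × £19,090 = £3,149,850
Remaining days: (232 − 165) × £49,050 = £3,286,350
Per-day component: £3,149,850 + £3,286,350 = £6,436,200
Base plus per-day: £156,600 + £6,436,200 = £6,592,800
The violation did not continue after notice: no 60% increase.
Cap at £10,396,150: £6,592,800 is within the cap, no reduction.

£6,592,800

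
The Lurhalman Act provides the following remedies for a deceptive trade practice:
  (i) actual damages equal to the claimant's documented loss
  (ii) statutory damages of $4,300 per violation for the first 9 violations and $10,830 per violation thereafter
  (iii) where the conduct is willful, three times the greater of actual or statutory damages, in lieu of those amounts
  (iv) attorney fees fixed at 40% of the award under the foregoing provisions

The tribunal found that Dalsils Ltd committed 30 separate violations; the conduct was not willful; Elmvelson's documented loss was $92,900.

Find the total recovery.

First 9 violations: 9 × $4,300 = $38,700
Remaining violations: (30 − 9) × $10,830 = $227,430
Statutory damages: $38,700 + $227,430 = $266,130
Conduct not willful: the in-lieu enhancement does not apply.
Actual plus statutory damages: $92,900 + $266,130 = $359,030
Attorney fees: 40% of $359,030 = $143,612
Total recovery: $359,030 + $143,612 = $502,642

$502,642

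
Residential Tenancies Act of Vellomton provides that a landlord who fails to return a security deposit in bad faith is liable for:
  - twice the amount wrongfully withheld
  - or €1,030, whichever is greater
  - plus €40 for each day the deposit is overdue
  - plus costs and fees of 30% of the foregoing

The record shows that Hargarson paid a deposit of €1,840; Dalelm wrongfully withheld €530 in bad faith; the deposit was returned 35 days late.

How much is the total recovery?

Doubled: 2 × €530 = €1,060
Minimum €1,030: €1,060 meets the minimum, no increase.
Late-return penalty: 35 × €40 = €1,400
Damages plus late penalty: €1,060 + €1,400 = €2,460
Costs and fees: 30% of €2,460 = €738
Total recovery: €2,460 + €738 = €3,198

Recovery: €3,198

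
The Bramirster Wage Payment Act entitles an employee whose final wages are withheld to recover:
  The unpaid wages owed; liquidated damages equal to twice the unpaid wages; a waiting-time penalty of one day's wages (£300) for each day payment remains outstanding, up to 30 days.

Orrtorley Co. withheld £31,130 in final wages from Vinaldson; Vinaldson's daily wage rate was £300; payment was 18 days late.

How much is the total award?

£98,790

Doubled: 2 × £31,130 = £62,260
Penalty days: min(18, 30) = 18
Waiting-time penalty: 18 × £300 = £5,400
Total award: £31,130 + £62,260 + £5,400 = £98,790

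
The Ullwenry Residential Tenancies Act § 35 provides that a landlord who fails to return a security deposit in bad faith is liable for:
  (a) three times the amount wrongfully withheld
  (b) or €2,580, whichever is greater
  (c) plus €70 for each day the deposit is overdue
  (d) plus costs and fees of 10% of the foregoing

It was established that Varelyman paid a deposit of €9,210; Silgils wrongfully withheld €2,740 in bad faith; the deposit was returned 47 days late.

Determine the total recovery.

€12,661

Trebled: 3 × €2,740 = €8,220
Minimum €2,580: €8,220 meets the minimum, no increase.
Late-return penalty: 47 × €70 = €3,290
Damages plus late penalty: €8,220 + €3,290 = €11,510
Costs and fees: 10% of €11,510 = €1,151
Total recovery: €11,510 + €1,151 = €12,661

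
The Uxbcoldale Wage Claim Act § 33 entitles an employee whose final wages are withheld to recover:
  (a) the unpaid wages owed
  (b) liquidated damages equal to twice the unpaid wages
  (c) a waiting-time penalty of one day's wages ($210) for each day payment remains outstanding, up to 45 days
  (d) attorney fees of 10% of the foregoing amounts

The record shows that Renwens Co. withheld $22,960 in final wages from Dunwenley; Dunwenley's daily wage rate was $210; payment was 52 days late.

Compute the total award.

Doubled: 2 × $22,960 = $45,920
Penalty days: min(52, 45) = 45
Waiting-time penalty: 45 × $210 = $9,450
Subtotal: $22,960 + $45,920 + $9,450 = $78,330
Attorney fees: 10% of $78,330 = $7,833
Total award: $78,330 + $7,833 = $86,163

$86,163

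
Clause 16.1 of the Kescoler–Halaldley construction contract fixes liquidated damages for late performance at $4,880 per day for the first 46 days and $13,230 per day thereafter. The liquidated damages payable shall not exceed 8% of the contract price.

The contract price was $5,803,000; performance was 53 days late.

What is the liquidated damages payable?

$317,090

First 46 days: 46 × $4,880 = $224,480
Remaining days: (53 − 46) × $13,230 = $92,610
Accrued per-day damages: $224,480 + $92,610 = $317,090
Cap: 8% of $5,803,000 = $464,240
Cap at $464,240: $317,090 is within the cap, no reduction.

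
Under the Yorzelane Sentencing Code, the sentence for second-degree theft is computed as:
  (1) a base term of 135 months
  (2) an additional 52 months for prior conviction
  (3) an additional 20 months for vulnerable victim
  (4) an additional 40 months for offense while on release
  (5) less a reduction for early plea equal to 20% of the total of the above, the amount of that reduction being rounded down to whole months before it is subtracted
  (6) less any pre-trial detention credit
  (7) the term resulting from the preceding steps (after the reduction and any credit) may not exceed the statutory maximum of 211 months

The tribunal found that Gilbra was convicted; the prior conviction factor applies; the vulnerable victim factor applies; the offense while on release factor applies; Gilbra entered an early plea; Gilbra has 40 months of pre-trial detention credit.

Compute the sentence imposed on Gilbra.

158 months

Prior conviction enhancement: +52 months
Vulnerable victim enhancement: +20 months
Offense while on release enhancement: +40 months
Adjusted term: 135 months + 52 months + 20 months + 40 months = 247 months
Early plea reduction: 20% of 247 months = 49 months (rounded down)
After reduction: 247 − 49 = 198 months
Less pre-trial detention credit: 198 months − 40 months = 158 months
Cap at 211 months: 158 months is within the cap, no reduction.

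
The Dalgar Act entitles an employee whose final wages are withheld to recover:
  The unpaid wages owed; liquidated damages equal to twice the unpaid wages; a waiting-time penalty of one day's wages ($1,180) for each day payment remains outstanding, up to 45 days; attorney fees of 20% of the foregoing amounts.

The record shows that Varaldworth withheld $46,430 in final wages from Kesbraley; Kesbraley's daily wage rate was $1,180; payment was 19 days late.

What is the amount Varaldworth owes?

$194,052

Doubled: 2 × $46,430 = $92,860
Penalty days: min(19, 45) = 19
Waiting-time penalty: 19 × $1,180 = $22,420
Subtotal: $46,430 + $92,860 + $22,420 = $161,710
Attorney fees: 20% of $161,710 = $32,342
Total award: $161,710 + $32,342 = $194,052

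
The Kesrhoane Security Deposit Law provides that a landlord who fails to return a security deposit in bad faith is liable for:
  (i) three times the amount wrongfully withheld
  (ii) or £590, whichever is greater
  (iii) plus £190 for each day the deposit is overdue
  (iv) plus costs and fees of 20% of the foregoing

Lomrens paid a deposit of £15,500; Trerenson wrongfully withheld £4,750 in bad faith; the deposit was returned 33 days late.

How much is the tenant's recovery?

Trebled: 3 × £4,750 = £14,250
Minimum £590: £14,250 meets the minimum, no increase.
Late-return penalty: 33 × £190 = £6,270
Damages plus late penalty: £14,250 + £6,270 = £20,520
Costs and fees: 20% of £20,520 = £4,104
Total recovery: £20,520 + £4,104 = £24,624

Recovery: £24,624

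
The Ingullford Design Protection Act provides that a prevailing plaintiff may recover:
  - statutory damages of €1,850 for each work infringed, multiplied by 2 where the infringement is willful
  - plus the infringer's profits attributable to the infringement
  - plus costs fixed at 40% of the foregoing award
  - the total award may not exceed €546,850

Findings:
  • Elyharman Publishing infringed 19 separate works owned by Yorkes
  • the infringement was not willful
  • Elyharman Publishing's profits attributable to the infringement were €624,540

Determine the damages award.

€546,850

Statutory damages: 19 × €1,850 = €35,150
Infringement not willful: no ×2 enhancement.
Combined award: €35,150 + €624,540 = €659,690
Costs: 40% of €659,690 = €263,876
Award plus costs: €659,690 + €263,876 = €923,566
Cap at €546,850: €923,566 exceeds the cap → €546,850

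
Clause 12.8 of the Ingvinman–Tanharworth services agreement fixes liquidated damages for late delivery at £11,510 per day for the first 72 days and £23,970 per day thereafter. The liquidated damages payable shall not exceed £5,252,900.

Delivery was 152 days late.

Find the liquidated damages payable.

£2,746,320

First 72 days: 72 × £11,510 = £828,720
Remaining days: (152 − 72) × £23,970 = £1,917,600
Accrued per-day damages: £828,720 + £1,917,600 = £2,746,320
Cap at £5,252,900: £2,746,320 is within the cap, no reduction.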